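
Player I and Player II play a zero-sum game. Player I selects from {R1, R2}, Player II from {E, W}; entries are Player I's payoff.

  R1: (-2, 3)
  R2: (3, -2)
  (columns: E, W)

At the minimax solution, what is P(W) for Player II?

1/2

Row minima: R1 → -2, R2 → -2; maximin = -2.
Column maxima: E → 3, W → 3; minimax = 3.
-2 ≠ 3, so there is no saddle point; optimal play is mixed.
Let Player I play R1 with probability p. Expected payoff against E: (-2)p + 3(1−p) = −5p + 3; against W: 3p + (-2)(1−p) = 5p − 2.
Setting these equal: −5p + 3 = 5p − 2 ⇒ −10p = -5 ⇒ p = 1/2, and the value is (-5)·(1/2) + 3 = 1/2.
For Player II: with q = P(E), equating R1's and R2's payoffs gives −5q + 3 = 5q − 2 ⇒ q = 1/2.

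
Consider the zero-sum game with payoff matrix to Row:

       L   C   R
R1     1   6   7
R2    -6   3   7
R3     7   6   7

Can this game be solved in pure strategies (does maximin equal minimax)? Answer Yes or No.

Row minima: R1 → 1, R2 → -6, R3 → 6; maximin = 6.
Column maxima: L → 7, C → 6, R → 7; minimax = 6.
maximin = minimax = 6, so a saddle point exists.

Yes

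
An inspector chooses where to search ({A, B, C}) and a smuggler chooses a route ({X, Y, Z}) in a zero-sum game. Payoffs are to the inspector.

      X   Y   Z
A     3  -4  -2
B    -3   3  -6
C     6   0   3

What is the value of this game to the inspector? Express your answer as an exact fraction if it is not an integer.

Row minima: A → -4, B → -6, C → 0; maximin = 0.
Column maxima: X → 6, Y → 3, Z → 3; minimax = 3.
0 ≠ 3, so there is no saddle point; optimal play is mixed.
A is strictly dominated by C, so the inspector never plays it.
X is strictly dominated by Z (it gives the inspector strictly more in every row), so the smuggler never plays it.
On the remaining 2×2 (B, C vs Y, Z):
Let the inspector play B with probability p. Expected payoff against Y: 3p + 0(1−p) = 3p; against Z: (-6)p + 3(1−p) = −9p + 3.
Setting these equal: 3p = −9p + 3 ⇒ 12p = 3 ⇒ p = 1/4, and the value is (3)·(1/4) = 3/4.
For the smuggler: with q = P(Y), equating B's and C's payoffs gives 9q − 6 = −3q + 3 ⇒ q = 3/4.

3/4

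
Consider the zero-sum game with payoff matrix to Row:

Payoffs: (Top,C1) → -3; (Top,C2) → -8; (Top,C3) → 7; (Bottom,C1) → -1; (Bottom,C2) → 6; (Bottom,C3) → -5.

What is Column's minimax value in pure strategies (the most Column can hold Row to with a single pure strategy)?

-1

Column maxima: C1 → -1, C2 → 6, C3 → 7.
The smallest of these is -1.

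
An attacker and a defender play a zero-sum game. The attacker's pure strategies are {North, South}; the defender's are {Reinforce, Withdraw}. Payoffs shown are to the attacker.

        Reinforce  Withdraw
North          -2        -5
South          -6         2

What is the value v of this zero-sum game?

Row minima: North → -5, South → -6; maximin = -5.
Column maxima: Reinforce → -2, Withdraw → 2; minimax = -2.
-5 ≠ -2, so there is no saddle point; optimal play is mixed.
Let the attacker play North with probability p. Expected payoff against Reinforce: (-2)p + (-6)(1−p) = 4p − 6; against Withdraw: (-5)p + 2(1−p) = −7p + 2.
Setting these equal: 4p − 6 = −7p + 2 ⇒ 11p = 8 ⇒ p = 8/11, and the value is (4)·(8/11) − 6 = -34/11.
For the defender: with q = P(Reinforce), equating North's and South's payoffs gives 3q − 5 = −8q + 2 ⇒ q = 7/11.

-34/11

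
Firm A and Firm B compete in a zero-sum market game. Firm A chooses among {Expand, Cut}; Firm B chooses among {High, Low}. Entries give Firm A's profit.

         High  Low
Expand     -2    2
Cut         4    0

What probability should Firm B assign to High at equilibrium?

Row minima: Expand → -2, Cut → 0; maximin = 0.
Column maxima: High → 4, Low → 2; minimax = 2.
0 ≠ 2, so there is no saddle point; optimal play is mixed.
Let Firm A play Expand with probability p. Expected payoff against High: (-2)p + 4(1−p) = −6p + 4; against Low: 2p + 0(1−p) = 2p.
Setting these equal: −6p + 4 = 2p ⇒ −8p = -4 ⇒ p = 1/2, and the value is (-6)·(1/2) + 4 = 1.
For Firm B: with q = P(High), equating Expand's and Cut's payoffs gives −4q + 2 = 4q ⇒ q = 1/4.

1/4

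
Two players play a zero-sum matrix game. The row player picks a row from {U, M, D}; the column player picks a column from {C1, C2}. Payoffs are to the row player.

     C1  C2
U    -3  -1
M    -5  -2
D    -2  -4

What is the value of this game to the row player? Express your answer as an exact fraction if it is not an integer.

-5/2

Row minima: U → -3, M → -5, D → -4; maximin = -3.
Column maxima: C1 → -2, C2 → -1; minimax = -2.
-3 ≠ -2, so there is no saddle point; optimal play is mixed.
M is strictly dominated by U, so the row player never plays it.
On the remaining 2×2 (U, D vs C1, C2):
Let the row player play U with probability p. Expected payoff against C1: (-3)p + (-2)(1−p) = −p − 2; against C2: (-1)p + (-4)(1−p) = 3p − 4.
Setting these equal: −p − 2 = 3p − 4 ⇒ −4p = -2 ⇒ p = 1/2, and the value is (-1)·(1/2) − 2 = -5/2.
For the column player: with q = P(C1), equating U's and D's payoffs gives −2q − 1 = 2q − 4 ⇒ q = 3/4.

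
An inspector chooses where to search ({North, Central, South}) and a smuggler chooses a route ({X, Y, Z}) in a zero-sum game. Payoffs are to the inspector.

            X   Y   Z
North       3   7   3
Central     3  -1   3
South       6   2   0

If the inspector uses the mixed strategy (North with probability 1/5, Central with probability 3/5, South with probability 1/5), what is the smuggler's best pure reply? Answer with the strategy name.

If the smuggler plays X, the inspector's expected payoff is (1/5)·3 + (3/5)·3 + (1/5)·6 = 18/5.
If the smuggler plays Y, the inspector's expected payoff is (1/5)·7 + (3/5)·(-1) + (1/5)·2 = 6/5.
If the smuggler plays Z, the inspector's expected payoff is (1/5)·3 + (3/5)·3 + (1/5)·0 = 12/5.
The smuggler minimizes the inspector's payoff; the smallest is 6/5, so the best response is Y.

Y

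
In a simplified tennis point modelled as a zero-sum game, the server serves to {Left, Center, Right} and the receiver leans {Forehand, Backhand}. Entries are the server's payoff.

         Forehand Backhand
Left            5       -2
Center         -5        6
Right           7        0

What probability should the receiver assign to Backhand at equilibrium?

2/3

Row minima: Left → -2, Center → -5, Right → 0; maximin = 0.
Column maxima: Forehand → 7, Backhand → 6; minimax = 6.
0 ≠ 6, so there is no saddle point; optimal play is mixed.
Left is strictly dominated by Right, so the server never plays it.
On the remaining 2×2 (Center, Right vs Forehand, Backhand):
Let the server play Center with probability p. Expected payoff against Forehand: (-5)p + 7(1−p) = −12p + 7; against Backhand: 6p + 0(1−p) = 6p.
Setting these equal: −12p + 7 = 6p ⇒ −18p = -7 ⇒ p = 7/18, and the value is (-12)·(7/18) + 7 = 7/3.
For the receiver: with q = P(Forehand), equating Center's and Right's payoffs gives −11q + 6 = 7q ⇒ q = 1/3.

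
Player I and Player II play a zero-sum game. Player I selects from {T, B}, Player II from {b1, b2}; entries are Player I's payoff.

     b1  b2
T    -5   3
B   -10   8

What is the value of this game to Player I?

Row minima: T → -5, B → -10; maximin = -5.
Column maxima: b1 → -5, b2 → 8; minimax = -5.
Since maximin = minimax = -5, there is a saddle point and the value is -5.

-5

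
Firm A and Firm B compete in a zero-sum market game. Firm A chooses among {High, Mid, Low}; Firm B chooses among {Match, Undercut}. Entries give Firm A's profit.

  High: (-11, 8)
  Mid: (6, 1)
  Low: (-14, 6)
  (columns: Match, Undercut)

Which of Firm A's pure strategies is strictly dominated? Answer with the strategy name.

Low

High gives a strictly higher payoff than Low against every column: -11 > -14, 8 > 6.
So Low is strictly dominated and Firm A never plays it.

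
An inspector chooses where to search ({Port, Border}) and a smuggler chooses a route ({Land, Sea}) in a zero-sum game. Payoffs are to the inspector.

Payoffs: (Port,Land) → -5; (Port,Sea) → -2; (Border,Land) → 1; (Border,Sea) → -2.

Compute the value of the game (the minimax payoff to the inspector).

-2

Row minima: Port → -5, Border → -2; maximin = -2.
Column maxima: Land → 1, Sea → -2; minimax = -2.
Since maximin = minimax = -2, there is a saddle point and the value is -2.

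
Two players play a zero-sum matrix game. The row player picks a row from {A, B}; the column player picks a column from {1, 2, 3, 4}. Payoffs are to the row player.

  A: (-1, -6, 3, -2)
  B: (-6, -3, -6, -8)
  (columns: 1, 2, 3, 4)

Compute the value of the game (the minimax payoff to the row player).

-14/3

Row minima: A → -6, B → -8; maximin = -6.
Column maxima: 1 → -1, 2 → -3, 3 → 3, 4 → -2; minimax = -3.
-6 ≠ -3, so there is no saddle point; optimal play is mixed.
1 is strictly dominated by 4 (it gives the row player strictly more in every row), so the column player never plays it.
3 is strictly dominated by 4 (it gives the row player strictly more in every row), so the column player never plays it.
On the remaining 2×2 (A, B vs 2, 4):
Let the row player play A with probability p. Expected payoff against 2: (-6)p + (-3)(1−p) = −3p − 3; against 4: (-2)p + (-8)(1−p) = 6p − 8.
Setting these equal: −3p − 3 = 6p − 8 ⇒ −9p = -5 ⇒ p = 5/9, and the value is (-3)·(5/9) − 3 = -14/3.
For the column player: with q = P(2), equating A's and B's payoffs gives −4q − 2 = 5q − 8 ⇒ q = 2/3.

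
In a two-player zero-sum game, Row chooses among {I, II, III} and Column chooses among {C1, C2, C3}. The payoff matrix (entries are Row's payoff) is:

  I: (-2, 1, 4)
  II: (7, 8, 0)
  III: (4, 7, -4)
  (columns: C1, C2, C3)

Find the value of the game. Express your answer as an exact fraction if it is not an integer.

Row minima: I → -2, II → 0, III → -4; maximin = 0.
Column maxima: C1 → 7, C2 → 8, C3 → 4; minimax = 4.
0 ≠ 4, so there is no saddle point; optimal play is mixed.
III is strictly dominated by II, so Row never plays it.
C2 is strictly dominated by C1 (it gives Row strictly more in every row), so Column never plays it.
On the remaining 2×2 (I, II vs C1, C3):
Let Row play I with probability p. Expected payoff against C1: (-2)p + 7(1−p) = −9p + 7; against C3: 4p + 0(1−p) = 4p.
Setting these equal: −9p + 7 = 4p ⇒ −13p = -7 ⇒ p = 7/13, and the value is (-9)·(7/13) + 7 = 28/13.
For Column: with q = P(C1), equating I's and II's payoffs gives −6q + 4 = 7q ⇒ q = 4/13.

28/13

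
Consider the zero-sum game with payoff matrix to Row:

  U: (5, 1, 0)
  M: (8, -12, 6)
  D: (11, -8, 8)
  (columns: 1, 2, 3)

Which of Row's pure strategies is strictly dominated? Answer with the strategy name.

D gives a strictly higher payoff than M against every column: 11 > 8, -8 > -12, 8 > 6.
So M is strictly dominated and Row never plays it.

M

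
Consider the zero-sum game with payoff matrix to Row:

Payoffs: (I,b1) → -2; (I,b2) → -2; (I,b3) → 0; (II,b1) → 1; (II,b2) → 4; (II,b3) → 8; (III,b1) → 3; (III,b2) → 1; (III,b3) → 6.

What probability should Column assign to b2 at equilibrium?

2/5

Row minima: I → -2, II → 1, III → 1; maximin = 1.
Column maxima: b1 → 3, b2 → 4, b3 → 8; minimax = 3.
1 ≠ 3, so there is no saddle point; optimal play is mixed.
I is strictly dominated by II, so Row never plays it.
b3 is strictly dominated by b1 (it gives Row strictly more in every row), so Column never plays it.
On the remaining 2×2 (II, III vs b1, b2):
Let Row play II with probability p. Expected payoff against b1: 1p + 3(1−p) = −2p + 3; against b2: 4p + 1(1−p) = 3p + 1.
Setting these equal: −2p + 3 = 3p + 1 ⇒ −5p = -2 ⇒ p = 2/5, and the value is (-2)·(2/5) + 3 = 11/5.
For Column: with q = P(b1), equating II's and III's payoffs gives −3q + 4 = 2q + 1 ⇒ q = 3/5.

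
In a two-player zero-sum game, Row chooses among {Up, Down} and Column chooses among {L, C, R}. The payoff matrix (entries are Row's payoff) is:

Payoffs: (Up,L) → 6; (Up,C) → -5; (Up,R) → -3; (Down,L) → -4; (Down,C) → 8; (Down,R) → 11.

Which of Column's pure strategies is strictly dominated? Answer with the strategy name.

C holds Row's payoff strictly below R in every row: -5 < -3, 8 < 11.
So R is strictly dominated for Column.

R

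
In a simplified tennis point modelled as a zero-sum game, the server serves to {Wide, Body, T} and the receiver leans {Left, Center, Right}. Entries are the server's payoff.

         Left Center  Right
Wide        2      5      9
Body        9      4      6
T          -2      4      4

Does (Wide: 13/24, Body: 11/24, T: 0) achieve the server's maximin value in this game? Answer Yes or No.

Against Left this mix gives (13/24)·2 + (11/24)·9 = 125/24.
Against Center this mix gives (13/24)·5 + (11/24)·4 = 109/24.
Against Right this mix gives (13/24)·9 + (11/24)·6 = 61/8.
The receiver will play Center, holding the server to 109/24. Shifting weight toward the row that does better against Center would raise this floor (the equalizing mix achieves 37/8 against both Center and Left), so the proposed strategy is not optimal.

No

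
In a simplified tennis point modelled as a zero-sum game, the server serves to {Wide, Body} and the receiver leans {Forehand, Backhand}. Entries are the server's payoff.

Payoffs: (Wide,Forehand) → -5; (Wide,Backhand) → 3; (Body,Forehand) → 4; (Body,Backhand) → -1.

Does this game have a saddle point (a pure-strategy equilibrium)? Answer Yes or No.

No

Row minima: Wide → -5, Body → -1; maximin = -1.
Column maxima: Forehand → 4, Backhand → 3; minimax = 3.
-1 ≠ 3, so no pure-strategy equilibrium exists.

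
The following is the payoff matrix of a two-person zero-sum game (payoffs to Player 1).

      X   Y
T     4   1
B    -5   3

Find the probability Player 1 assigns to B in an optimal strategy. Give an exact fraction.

Row minima: T → 1, B → -5; maximin = 1.
Column maxima: X → 4, Y → 3; minimax = 3.
1 ≠ 3, so there is no saddle point; optimal play is mixed.
Let Player 1 play T with probability p. Expected payoff against X: 4p + (-5)(1−p) = 9p − 5; against Y: 1p + 3(1−p) = −2p + 3.
Setting these equal: 9p − 5 = −2p + 3 ⇒ 11p = 8 ⇒ p = 8/11, and the value is (9)·(8/11) − 5 = 17/11.
For Player 2: with q = P(X), equating T's and B's payoffs gives 3q + 1 = −8q + 3 ⇒ q = 2/11.

3/11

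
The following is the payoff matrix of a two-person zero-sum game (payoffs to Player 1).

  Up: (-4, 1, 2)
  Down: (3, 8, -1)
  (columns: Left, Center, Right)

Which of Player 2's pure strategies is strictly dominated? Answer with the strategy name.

Left holds Player 1's payoff strictly below Center in every row: -4 < 1, 3 < 8.
So Center is strictly dominated for Player 2.

Center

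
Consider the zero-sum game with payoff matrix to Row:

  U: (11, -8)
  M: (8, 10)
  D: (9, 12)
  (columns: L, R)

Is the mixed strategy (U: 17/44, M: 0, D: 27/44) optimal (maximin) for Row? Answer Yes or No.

Against L this mix gives (17/44)·11 + (27/44)·9 = 215/22.
Against R this mix gives (17/44)·(-8) + (27/44)·12 = 47/11.
Column will play R, holding Row to 47/11. Shifting weight toward the row that does better against R would raise this floor (the equalizing mix achieves 102/11 against both R and L), so the proposed strategy is not optimal.

No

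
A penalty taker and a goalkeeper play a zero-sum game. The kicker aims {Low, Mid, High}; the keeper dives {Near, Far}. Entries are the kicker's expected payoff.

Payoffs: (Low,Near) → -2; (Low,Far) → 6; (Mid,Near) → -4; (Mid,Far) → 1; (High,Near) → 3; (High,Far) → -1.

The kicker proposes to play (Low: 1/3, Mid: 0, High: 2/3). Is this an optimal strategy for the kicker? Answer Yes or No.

Against Near this mix gives (1/3)·(-2) + (2/3)·3 = 4/3.
Against Far this mix gives (1/3)·6 + (2/3)·(-1) = 4/3.
All of the keeper's active replies (Near, Far) yield 4/3, and no column does worse for the kicker. The mix makes the keeper indifferent and guarantees 4/3, so it is optimal.

Yes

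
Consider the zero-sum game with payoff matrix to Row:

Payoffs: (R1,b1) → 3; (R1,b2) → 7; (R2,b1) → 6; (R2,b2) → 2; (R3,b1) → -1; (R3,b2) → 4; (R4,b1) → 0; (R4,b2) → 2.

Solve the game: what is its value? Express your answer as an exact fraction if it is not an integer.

Row minima: R1 → 3, R2 → 2, R3 → -1, R4 → 0; maximin = 3.
Column maxima: b1 → 6, b2 → 7; minimax = 6.
3 ≠ 6, so there is no saddle point; optimal play is mixed.
R3 is strictly dominated by R1, so Row never plays it.
R4 is strictly dominated by R1, so Row never plays it.
On the remaining 2×2 (R1, R2 vs b1, b2):
Let Row play R1 with probability p. Expected payoff against b1: 3p + 6(1−p) = −3p + 6; against b2: 7p + 2(1−p) = 5p + 2.
Setting these equal: −3p + 6 = 5p + 2 ⇒ −8p = -4 ⇒ p = 1/2, and the value is (-3)·(1/2) + 6 = 9/2.
For Column: with q = P(b1), equating R1's and R2's payoffs gives −4q + 7 = 4q + 2 ⇒ q = 5/8.

9/2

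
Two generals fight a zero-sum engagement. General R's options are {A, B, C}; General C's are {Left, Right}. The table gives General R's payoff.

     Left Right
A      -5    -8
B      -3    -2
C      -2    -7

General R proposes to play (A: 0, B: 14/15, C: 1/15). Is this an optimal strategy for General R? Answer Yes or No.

Against Left this mix gives (14/15)·(-3) + (1/15)·(-2) = -44/15.
Against Right this mix gives (14/15)·(-2) + (1/15)·(-7) = -7/3.
General C will play Left, holding General R to -44/15. Shifting weight toward the row that does better against Left would raise this floor (the equalizing mix achieves -17/6 against both Left and Right), so the proposed strategy is not optimal.

No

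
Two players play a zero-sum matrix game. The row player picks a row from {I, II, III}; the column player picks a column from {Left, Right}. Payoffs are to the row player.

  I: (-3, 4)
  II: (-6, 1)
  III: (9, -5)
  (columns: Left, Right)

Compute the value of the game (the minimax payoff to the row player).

Row minima: I → -3, II → -6, III → -5; maximin = -3.
Column maxima: Left → 9, Right → 4; minimax = 4.
-3 ≠ 4, so there is no saddle point; optimal play is mixed.
II is strictly dominated by I, so the row player never plays it.
On the remaining 2×2 (I, III vs Left, Right):
Let the row player play I with probability p. Expected payoff against Left: (-3)p + 9(1−p) = −12p + 9; against Right: 4p + (-5)(1−p) = 9p − 5.
Setting these equal: −12p + 9 = 9p − 5 ⇒ −21p = -14 ⇒ p = 2/3, and the value is (-12)·(2/3) + 9 = 1.
For the column player: with q = P(Left), equating I's and III's payoffs gives −7q + 4 = 14q − 5 ⇒ q = 3/7.

1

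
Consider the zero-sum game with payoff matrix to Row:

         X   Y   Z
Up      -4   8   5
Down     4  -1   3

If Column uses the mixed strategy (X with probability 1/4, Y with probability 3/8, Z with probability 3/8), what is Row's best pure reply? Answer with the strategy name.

Expected payoff of Up: (1/4)·(-4) + (3/8)·8 + (3/8)·5 = 31/8.
Expected payoff of Down: (1/4)·4 + (3/8)·(-1) + (3/8)·3 = 7/4.
The largest is 31/8, so Row's best response is Up.

Up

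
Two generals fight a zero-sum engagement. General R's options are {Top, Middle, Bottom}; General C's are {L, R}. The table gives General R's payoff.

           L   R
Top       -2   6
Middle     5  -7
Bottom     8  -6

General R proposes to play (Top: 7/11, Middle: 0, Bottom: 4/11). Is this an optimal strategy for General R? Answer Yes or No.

Yes

Against L this mix gives (7/11)·(-2) + (4/11)·8 = 18/11.
Against R this mix gives (7/11)·6 + (4/11)·(-6) = 18/11.
All of General C's active replies (L, R) yield 18/11, and no column does worse for General R. The mix makes General C indifferent and guarantees 18/11, so it is optimal.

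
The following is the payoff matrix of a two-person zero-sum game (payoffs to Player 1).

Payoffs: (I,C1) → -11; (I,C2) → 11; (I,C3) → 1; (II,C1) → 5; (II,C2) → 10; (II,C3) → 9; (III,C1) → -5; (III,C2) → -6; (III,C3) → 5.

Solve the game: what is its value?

Row minima: I → -11, II → 5, III → -6; maximin = 5.
Column maxima: C1 → 5, C2 → 11, C3 → 9; minimax = 5.
Since maximin = minimax = 5, there is a saddle point and the value is 5.

5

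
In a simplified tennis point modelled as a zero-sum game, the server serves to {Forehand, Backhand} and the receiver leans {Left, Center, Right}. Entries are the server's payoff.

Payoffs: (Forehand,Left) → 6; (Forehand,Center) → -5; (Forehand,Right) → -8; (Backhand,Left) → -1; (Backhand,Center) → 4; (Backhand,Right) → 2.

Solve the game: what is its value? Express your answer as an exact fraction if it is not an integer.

4/17

Row minima: Forehand → -8, Backhand → -1; maximin = -1.
Column maxima: Left → 6, Center → 4, Right → 2; minimax = 2.
-1 ≠ 2, so there is no saddle point; optimal play is mixed.
Center is strictly dominated by Right (it gives the server strictly more in every row), so the receiver never plays it.
On the remaining 2×2 (Forehand, Backhand vs Left, Right):
Let the server play Forehand with probability p. Expected payoff against Left: 6p + (-1)(1−p) = 7p − 1; against Right: (-8)p + 2(1−p) = −10p + 2.
Setting these equal: 7p − 1 = −10p + 2 ⇒ 17p = 3 ⇒ p = 3/17, and the value is (7)·(3/17) − 1 = 4/17.
For the receiver: with q = P(Left), equating Forehand's and Backhand's payoffs gives 14q − 8 = −3q + 2 ⇒ q = 10/17.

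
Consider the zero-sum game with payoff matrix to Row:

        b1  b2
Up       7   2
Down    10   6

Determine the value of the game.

Row minima: Up → 2, Down → 6; maximin = 6.
Column maxima: b1 → 10, b2 → 6; minimax = 6.
Since maximin = minimax = 6, there is a saddle point and the value is 6.

6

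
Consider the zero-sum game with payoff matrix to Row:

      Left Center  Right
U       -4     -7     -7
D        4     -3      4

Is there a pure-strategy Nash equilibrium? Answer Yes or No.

Row minima: U → -7, D → -3; maximin = -3.
Column maxima: Left → 4, Center → -3, Right → 4; minimax = -3.
maximin = minimax = -3, so a saddle point exists.

Yes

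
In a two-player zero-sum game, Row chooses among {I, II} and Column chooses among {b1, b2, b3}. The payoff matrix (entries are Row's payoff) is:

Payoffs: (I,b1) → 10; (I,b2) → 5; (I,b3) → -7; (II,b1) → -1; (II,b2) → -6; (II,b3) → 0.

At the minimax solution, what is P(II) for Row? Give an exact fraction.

2/3

Row minima: I → -7, II → -6; maximin = -6.
Column maxima: b1 → 10, b2 → 5, b3 → 0; minimax = 0.
-6 ≠ 0, so there is no saddle point; optimal play is mixed.
b1 is strictly dominated by b2 (it gives Row strictly more in every row), so Column never plays it.
On the remaining 2×2 (I, II vs b2, b3):
Let Row play I with probability p. Expected payoff against b2: 5p + (-6)(1−p) = 11p − 6; against b3: (-7)p + 0(1−p) = −7p.
Setting these equal: 11p − 6 = −7p ⇒ 18p = 6 ⇒ p = 1/3, and the value is (11)·(1/3) − 6 = -7/3.
For Column: with q = P(b2), equating I's and II's payoffs gives 12q − 7 = −6q ⇒ q = 7/18.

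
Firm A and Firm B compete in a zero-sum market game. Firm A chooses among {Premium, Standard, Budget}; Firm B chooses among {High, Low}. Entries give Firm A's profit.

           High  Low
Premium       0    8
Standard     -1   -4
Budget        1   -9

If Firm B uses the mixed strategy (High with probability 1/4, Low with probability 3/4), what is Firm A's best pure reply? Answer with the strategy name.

Expected payoff of Premium: (1/4)·0 + (3/4)·8 = 6.
Expected payoff of Standard: (1/4)·(-1) + (3/4)·(-4) = -13/4.
Expected payoff of Budget: (1/4)·1 + (3/4)·(-9) = -13/2.
The largest is 6, so Firm A's best response is Premium.

Premium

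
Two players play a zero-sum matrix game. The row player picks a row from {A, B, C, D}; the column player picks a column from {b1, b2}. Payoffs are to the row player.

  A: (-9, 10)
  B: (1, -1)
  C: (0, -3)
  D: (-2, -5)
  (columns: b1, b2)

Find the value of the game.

Row minima: A → -9, B → -1, C → -3, D → -5; maximin = -1.
Column maxima: b1 → 1, b2 → 10; minimax = 1.
-1 ≠ 1, so there is no saddle point; optimal play is mixed.
C is strictly dominated by B, so the row player never plays it.
D is strictly dominated by B, so the row player never plays it.
On the remaining 2×2 (A, B vs b1, b2):
Let the row player play A with probability p. Expected payoff against b1: (-9)p + 1(1−p) = −10p + 1; against b2: 10p + (-1)(1−p) = 11p − 1.
Setting these equal: −10p + 1 = 11p − 1 ⇒ −21p = -2 ⇒ p = 2/21, and the value is (-10)·(2/21) + 1 = 1/21.
For the column player: with q = P(b1), equating A's and B's payoffs gives −19q + 10 = 2q − 1 ⇒ q = 11/21.

1/21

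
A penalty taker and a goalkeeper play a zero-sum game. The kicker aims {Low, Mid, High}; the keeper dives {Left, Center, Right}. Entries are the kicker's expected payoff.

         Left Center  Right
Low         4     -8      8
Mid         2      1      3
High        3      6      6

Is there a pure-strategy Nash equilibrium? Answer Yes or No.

Row minima: Low → -8, Mid → 1, High → 3; maximin = 3.
Column maxima: Left → 4, Center → 6, Right → 8; minimax = 4.
3 ≠ 4, so no pure-strategy equilibrium exists.

No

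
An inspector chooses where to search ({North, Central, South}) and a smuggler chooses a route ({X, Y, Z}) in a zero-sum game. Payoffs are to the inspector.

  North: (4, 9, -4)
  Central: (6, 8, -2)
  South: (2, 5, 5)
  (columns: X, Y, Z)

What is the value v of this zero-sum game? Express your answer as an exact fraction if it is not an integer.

34/11

Row minima: North → -4, Central → -2, South → 2; maximin = 2.
Column maxima: X → 6, Y → 9, Z → 5; minimax = 5.
2 ≠ 5, so there is no saddle point; optimal play is mixed.
Y is strictly dominated by X (it gives the inspector strictly more in every row), so the smuggler never plays it.
With Y eliminated, North is strictly dominated by Central (Central gives the inspector strictly more in every remaining column), so the inspector never plays it.
On the remaining 2×2 (Central, South vs X, Z):
Let the inspector play Central with probability p. Expected payoff against X: 6p + 2(1−p) = 4p + 2; against Z: (-2)p + 5(1−p) = −7p + 5.
Setting these equal: 4p + 2 = −7p + 5 ⇒ 11p = 3 ⇒ p = 3/11, and the value is (4)·(3/11) + 2 = 34/11.
For the smuggler: with q = P(X), equating Central's and South's payoffs gives 8q − 2 = −3q + 5 ⇒ q = 7/11.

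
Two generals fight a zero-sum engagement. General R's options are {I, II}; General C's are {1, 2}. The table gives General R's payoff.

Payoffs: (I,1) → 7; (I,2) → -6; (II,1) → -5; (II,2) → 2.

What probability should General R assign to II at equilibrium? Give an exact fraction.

Row minima: I → -6, II → -5; maximin = -5.
Column maxima: 1 → 7, 2 → 2; minimax = 2.
-5 ≠ 2, so there is no saddle point; optimal play is mixed.
Let General R play I with probability p. Expected payoff against 1: 7p + (-5)(1−p) = 12p − 5; against 2: (-6)p + 2(1−p) = −8p + 2.
Setting these equal: 12p − 5 = −8p + 2 ⇒ 20p = 7 ⇒ p = 7/20, and the value is (12)·(7/20) − 5 = -4/5.
For General C: with q = P(1), equating I's and II's payoffs gives 13q − 6 = −7q + 2 ⇒ q = 2/5.

13/20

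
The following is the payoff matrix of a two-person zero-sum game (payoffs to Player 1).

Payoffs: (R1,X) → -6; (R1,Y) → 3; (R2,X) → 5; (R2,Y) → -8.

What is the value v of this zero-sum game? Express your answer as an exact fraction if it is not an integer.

-3/2

Row minima: R1 → -6, R2 → -8; maximin = -6.
Column maxima: X → 5, Y → 3; minimax = 3.
-6 ≠ 3, so there is no saddle point; optimal play is mixed.
Let Player 1 play R1 with probability p. Expected payoff against X: (-6)p + 5(1−p) = −11p + 5; against Y: 3p + (-8)(1−p) = 11p − 8.
Setting these equal: −11p + 5 = 11p − 8 ⇒ −22p = -13 ⇒ p = 13/22, and the value is (-11)·(13/22) + 5 = -3/2.
For Player 2: with q = P(X), equating R1's and R2's payoffs gives −9q + 3 = 13q − 8 ⇒ q = 1/2.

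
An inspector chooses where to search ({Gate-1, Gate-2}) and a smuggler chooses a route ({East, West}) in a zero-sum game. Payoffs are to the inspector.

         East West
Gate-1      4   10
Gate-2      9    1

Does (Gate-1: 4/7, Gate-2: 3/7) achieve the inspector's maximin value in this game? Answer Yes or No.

Yes

Against East this mix gives (4/7)·4 + (3/7)·9 = 43/7.
Against West this mix gives (4/7)·10 + (3/7)·1 = 43/7.
All of the smuggler's active replies (East, West) yield 43/7, and no column does worse for the inspector. The mix makes the smuggler indifferent and guarantees 43/7, so it is optimal.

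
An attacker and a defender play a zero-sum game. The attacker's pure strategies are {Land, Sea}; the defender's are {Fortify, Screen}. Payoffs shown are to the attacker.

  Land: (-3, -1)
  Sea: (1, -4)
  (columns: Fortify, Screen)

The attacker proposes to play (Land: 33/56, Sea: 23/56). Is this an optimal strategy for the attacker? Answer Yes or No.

No

Against Fortify this mix gives (33/56)·(-3) + (23/56)·1 = -19/14.
Against Screen this mix gives (33/56)·(-1) + (23/56)·(-4) = -125/56.
The defender will play Screen, holding the attacker to -125/56. Shifting weight toward the row that does better against Screen would raise this floor (the equalizing mix achieves -13/7 against both Screen and Fortify), so the proposed strategy is not optimal.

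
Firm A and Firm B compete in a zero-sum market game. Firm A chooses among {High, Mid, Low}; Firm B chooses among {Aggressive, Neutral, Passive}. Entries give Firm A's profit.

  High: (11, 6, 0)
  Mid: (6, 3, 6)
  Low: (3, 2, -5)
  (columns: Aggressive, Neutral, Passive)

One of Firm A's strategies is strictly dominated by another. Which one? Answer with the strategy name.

Low

High gives a strictly higher payoff than Low against every column: 11 > 3, 6 > 2, 0 > -5.
So Low is strictly dominated and Firm A never plays it.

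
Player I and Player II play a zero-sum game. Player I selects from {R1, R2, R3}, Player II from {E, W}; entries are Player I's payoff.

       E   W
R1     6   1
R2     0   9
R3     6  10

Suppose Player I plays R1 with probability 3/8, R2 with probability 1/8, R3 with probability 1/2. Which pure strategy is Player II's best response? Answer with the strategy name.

E

If Player II plays E, Player I's expected payoff is (3/8)·6 + (1/8)·0 + (1/2)·6 = 21/4.
If Player II plays W, Player I's expected payoff is (3/8)·1 + (1/8)·9 + (1/2)·10 = 13/2.
Player II minimizes Player I's payoff; the smallest is 21/4, so the best response is E.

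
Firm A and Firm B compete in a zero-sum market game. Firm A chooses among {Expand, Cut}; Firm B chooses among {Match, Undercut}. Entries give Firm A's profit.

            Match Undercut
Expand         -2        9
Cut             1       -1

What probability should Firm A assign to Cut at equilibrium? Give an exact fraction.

Row minima: Expand → -2, Cut → -1; maximin = -1.
Column maxima: Match → 1, Undercut → 9; minimax = 1.
-1 ≠ 1, so there is no saddle point; optimal play is mixed.
Let Firm A play Expand with probability p. Expected payoff against Match: (-2)p + 1(1−p) = −3p + 1; against Undercut: 9p + (-1)(1−p) = 10p − 1.
Setting these equal: −3p + 1 = 10p − 1 ⇒ −13p = -2 ⇒ p = 2/13, and the value is (-3)·(2/13) + 1 = 7/13.
For Firm B: with q = P(Match), equating Expand's and Cut's payoffs gives −11q + 9 = 2q − 1 ⇒ q = 10/13.

11/13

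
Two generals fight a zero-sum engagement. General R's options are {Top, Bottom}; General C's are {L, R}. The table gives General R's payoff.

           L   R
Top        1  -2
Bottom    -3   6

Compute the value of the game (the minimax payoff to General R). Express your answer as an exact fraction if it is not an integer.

0

Row minima: Top → -2, Bottom → -3; maximin = -2.
Column maxima: L → 1, R → 6; minimax = 1.
-2 ≠ 1, so there is no saddle point; optimal play is mixed.
Let General R play Top with probability p. Expected payoff against L: 1p + (-3)(1−p) = 4p − 3; against R: (-2)p + 6(1−p) = −8p + 6.
Setting these equal: 4p − 3 = −8p + 6 ⇒ 12p = 9 ⇒ p = 3/4, and the value is (4)·(3/4) − 3 = 0.
For General C: with q = P(L), equating Top's and Bottom's payoffs gives 3q − 2 = −9q + 6 ⇒ q = 2/3.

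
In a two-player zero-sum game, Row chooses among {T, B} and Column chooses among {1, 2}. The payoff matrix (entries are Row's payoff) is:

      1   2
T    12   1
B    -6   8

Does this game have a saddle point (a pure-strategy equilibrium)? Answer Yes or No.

No

Row minima: T → 1, B → -6; maximin = 1.
Column maxima: 1 → 12, 2 → 8; minimax = 8.
1 ≠ 8, so no pure-strategy equilibrium exists.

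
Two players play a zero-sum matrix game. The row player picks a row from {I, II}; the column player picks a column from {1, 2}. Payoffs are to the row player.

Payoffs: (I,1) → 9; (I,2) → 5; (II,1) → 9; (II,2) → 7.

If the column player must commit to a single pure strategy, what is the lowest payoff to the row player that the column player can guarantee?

Column maxima: 1 → 9, 2 → 7.
The smallest of these is 7.

7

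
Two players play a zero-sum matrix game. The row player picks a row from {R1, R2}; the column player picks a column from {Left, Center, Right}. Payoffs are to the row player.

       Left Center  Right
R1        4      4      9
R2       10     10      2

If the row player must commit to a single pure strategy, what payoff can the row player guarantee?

4

Row minima: R1 → 4, R2 → 2.
The best of these is 4.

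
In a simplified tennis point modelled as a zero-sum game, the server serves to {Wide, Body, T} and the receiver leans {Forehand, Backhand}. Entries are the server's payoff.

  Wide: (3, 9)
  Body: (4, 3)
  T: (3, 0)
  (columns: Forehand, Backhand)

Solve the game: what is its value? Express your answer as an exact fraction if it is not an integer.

Row minima: Wide → 3, Body → 3, T → 0; maximin = 3.
Column maxima: Forehand → 4, Backhand → 9; minimax = 4.
3 ≠ 4, so there is no saddle point; optimal play is mixed.
T is strictly dominated by Body, so the server never plays it.
On the remaining 2×2 (Wide, Body vs Forehand, Backhand):
Let the server play Wide with probability p. Expected payoff against Forehand: 3p + 4(1−p) = −p + 4; against Backhand: 9p + 3(1−p) = 6p + 3.
Setting these equal: −p + 4 = 6p + 3 ⇒ −7p = -1 ⇒ p = 1/7, and the value is (-1)·(1/7) + 4 = 27/7.
For the receiver: with q = P(Forehand), equating Wide's and Body's payoffs gives −6q + 9 = q + 3 ⇒ q = 6/7.

27/7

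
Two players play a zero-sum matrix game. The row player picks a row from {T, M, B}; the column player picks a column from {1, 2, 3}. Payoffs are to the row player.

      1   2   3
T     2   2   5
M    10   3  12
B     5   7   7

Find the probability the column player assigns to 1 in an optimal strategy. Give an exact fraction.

4/9

Row minima: T → 2, M → 3, B → 5; maximin = 5.
Column maxima: 1 → 10, 2 → 7, 3 → 12; minimax = 7.
5 ≠ 7, so there is no saddle point; optimal play is mixed.
T is strictly dominated by M, so the row player never plays it.
3 is strictly dominated by 1 (it gives the row player strictly more in every row), so the column player never plays it.
On the remaining 2×2 (M, B vs 1, 2):
Let the row player play M with probability p. Expected payoff against 1: 10p + 5(1−p) = 5p + 5; against 2: 3p + 7(1−p) = −4p + 7.
Setting these equal: 5p + 5 = −4p + 7 ⇒ 9p = 2 ⇒ p = 2/9, and the value is (5)·(2/9) + 5 = 55/9.
For the column player: with q = P(1), equating M's and B's payoffs gives 7q + 3 = −2q + 7 ⇒ q = 4/9.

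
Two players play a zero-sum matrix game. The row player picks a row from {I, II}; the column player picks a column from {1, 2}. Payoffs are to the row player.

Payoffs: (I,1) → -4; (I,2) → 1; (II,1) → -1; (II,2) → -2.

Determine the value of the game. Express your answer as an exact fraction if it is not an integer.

-3/2

Row minima: I → -4, II → -2; maximin = -2.
Column maxima: 1 → -1, 2 → 1; minimax = -1.
-2 ≠ -1, so there is no saddle point; optimal play is mixed.
Let the row player play I with probability p. Expected payoff against 1: (-4)p + (-1)(1−p) = −3p − 1; against 2: 1p + (-2)(1−p) = 3p − 2.
Setting these equal: −3p − 1 = 3p − 2 ⇒ −6p = -1 ⇒ p = 1/6, and the value is (-3)·(1/6) − 1 = -3/2.
For the column player: with q = P(1), equating I's and II's payoffs gives −5q + 1 = q − 2 ⇒ q = 1/2.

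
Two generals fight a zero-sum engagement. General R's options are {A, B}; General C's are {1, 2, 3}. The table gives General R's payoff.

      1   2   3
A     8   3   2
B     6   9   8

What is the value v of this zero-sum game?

Row minima: A → 2, B → 6; maximin = 6.
Column maxima: 1 → 8, 2 → 9, 3 → 8; minimax = 8.
6 ≠ 8, so there is no saddle point; optimal play is mixed.
2 is strictly dominated by 3 (it gives General R strictly more in every row), so General C never plays it.
On the remaining 2×2 (A, B vs 1, 3):
Let General R play A with probability p. Expected payoff against 1: 8p + 6(1−p) = 2p + 6; against 3: 2p + 8(1−p) = −6p + 8.
Setting these equal: 2p + 6 = −6p + 8 ⇒ 8p = 2 ⇒ p = 1/4, and the value is (2)·(1/4) + 6 = 13/2.
For General C: with q = P(1), equating A's and B's payoffs gives 6q + 2 = −2q + 8 ⇒ q = 3/4.

13/2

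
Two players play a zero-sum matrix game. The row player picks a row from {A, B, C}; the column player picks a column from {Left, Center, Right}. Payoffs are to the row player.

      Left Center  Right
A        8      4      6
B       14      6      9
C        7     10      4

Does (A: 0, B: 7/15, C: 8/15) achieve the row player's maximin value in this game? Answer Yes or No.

Against Left this mix gives (7/15)·14 + (8/15)·7 = 154/15.
Against Center this mix gives (7/15)·6 + (8/15)·10 = 122/15.
Against Right this mix gives (7/15)·9 + (8/15)·4 = 19/3.
The column player will play Right, holding the row player to 19/3. Shifting weight toward the row that does better against Right would raise this floor (the equalizing mix achieves 22/3 against both Right and Center), so the proposed strategy is not optimal.

No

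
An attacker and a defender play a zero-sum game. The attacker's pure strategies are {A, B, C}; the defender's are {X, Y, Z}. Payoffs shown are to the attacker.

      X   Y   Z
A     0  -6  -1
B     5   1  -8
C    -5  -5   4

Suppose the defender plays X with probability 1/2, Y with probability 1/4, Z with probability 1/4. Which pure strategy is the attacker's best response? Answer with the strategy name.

Expected payoff of A: (1/2)·0 + (1/4)·(-6) + (1/4)·(-1) = -7/4.
Expected payoff of B: (1/2)·5 + (1/4)·1 + (1/4)·(-8) = 3/4.
Expected payoff of C: (1/2)·(-5) + (1/4)·(-5) + (1/4)·4 = -11/4.
The largest is 3/4, so the attacker's best response is B.

B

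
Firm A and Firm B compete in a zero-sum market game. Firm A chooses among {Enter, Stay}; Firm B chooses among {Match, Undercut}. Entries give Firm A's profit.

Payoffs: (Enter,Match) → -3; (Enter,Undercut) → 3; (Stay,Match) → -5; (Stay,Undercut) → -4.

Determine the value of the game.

-3

Row minima: Enter → -3, Stay → -5; maximin = -3.
Column maxima: Match → -3, Undercut → 3; minimax = -3.
Since maximin = minimax = -3, there is a saddle point and the value is -3.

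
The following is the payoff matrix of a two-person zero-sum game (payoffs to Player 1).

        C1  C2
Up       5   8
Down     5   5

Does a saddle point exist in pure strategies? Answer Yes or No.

Row minima: Up → 5, Down → 5; maximin = 5.
Column maxima: C1 → 5, C2 → 8; minimax = 5.
maximin = minimax = 5, so a saddle point exists.

Yes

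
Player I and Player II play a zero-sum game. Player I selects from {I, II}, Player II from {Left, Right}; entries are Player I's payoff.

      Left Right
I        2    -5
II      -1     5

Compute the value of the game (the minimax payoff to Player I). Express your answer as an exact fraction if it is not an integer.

Row minima: I → -5, II → -1; maximin = -1.
Column maxima: Left → 2, Right → 5; minimax = 2.
-1 ≠ 2, so there is no saddle point; optimal play is mixed.
Let Player I play I with probability p. Expected payoff against Left: 2p + (-1)(1−p) = 3p − 1; against Right: (-5)p + 5(1−p) = −10p + 5.
Setting these equal: 3p − 1 = −10p + 5 ⇒ 13p = 6 ⇒ p = 6/13, and the value is (3)·(6/13) − 1 = 5/13.
For Player II: with q = P(Left), equating I's and II's payoffs gives 7q − 5 = −6q + 5 ⇒ q = 10/13.

5/13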